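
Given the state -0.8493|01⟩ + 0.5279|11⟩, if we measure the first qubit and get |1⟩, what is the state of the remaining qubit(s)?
|1⟩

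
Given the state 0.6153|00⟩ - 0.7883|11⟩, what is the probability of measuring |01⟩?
0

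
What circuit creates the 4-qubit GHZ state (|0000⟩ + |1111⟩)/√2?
H(q0) → CNOT(q0,q1) → CNOT(q0,q2) → CNOT(q0,q3)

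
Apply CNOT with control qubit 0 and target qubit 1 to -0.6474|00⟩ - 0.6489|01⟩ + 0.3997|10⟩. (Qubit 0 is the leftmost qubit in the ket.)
-0.6474|00⟩ - 0.6489|01⟩ + 0.3997|11⟩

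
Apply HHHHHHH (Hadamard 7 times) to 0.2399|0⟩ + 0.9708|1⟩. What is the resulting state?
0.8561|0⟩ - 0.5168|1⟩

H² = I, so H^7 = H: a single Hadamard. With (a, b) = (0.2399, 0.9708), H gives ((a + b)/√2, (a − b)/√2) = (0.8561, -0.5168).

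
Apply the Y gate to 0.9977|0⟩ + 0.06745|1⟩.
-0.06745i|0⟩ + 0.9977i|1⟩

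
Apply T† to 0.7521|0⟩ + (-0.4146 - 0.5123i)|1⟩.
0.7521|0⟩ + (-0.6554 - 0.06908i)|1⟩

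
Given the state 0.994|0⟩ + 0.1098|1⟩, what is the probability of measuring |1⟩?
0.01206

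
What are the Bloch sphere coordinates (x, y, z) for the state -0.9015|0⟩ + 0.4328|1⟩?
(-0.7803, 0, 0.6254)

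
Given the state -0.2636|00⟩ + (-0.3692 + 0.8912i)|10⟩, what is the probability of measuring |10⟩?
0.9305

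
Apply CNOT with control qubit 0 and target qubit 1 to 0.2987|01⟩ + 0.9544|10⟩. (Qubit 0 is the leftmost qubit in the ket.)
0.2987|01⟩ + 0.9544|11⟩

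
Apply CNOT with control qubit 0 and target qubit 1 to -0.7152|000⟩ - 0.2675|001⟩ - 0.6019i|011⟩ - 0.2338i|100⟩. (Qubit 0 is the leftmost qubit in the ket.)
-0.7152|000⟩ - 0.2675|001⟩ - 0.6019i|011⟩ - 0.2338i|110⟩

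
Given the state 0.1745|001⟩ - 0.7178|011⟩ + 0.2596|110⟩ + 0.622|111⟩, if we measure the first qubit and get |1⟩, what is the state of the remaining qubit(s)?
0.3852|10⟩ + 0.9228|11⟩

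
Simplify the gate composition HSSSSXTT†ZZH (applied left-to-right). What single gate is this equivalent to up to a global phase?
Z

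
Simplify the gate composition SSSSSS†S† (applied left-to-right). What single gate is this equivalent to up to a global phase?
S†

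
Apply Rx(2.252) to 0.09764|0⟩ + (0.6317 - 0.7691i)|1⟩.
(-0.6523 - 0.5702i)|0⟩ + (0.2718 - 0.4191i)|1⟩

Rx(2.252) = [[cos(θ/2), −i·sin(θ/2)], [−i·sin(θ/2), cos(θ/2)]]; θ = 2.252, cos(θ/2) ≈ 0.430274, sin(θ/2) ≈ 0.902698.
With a = amp(|0⟩) = 0.09764 and b = amp(|1⟩) = (0.6317 - 0.7691i):
new amp(|0⟩) = (0.430274)·a + (-0.902698i)·b = (-0.6523 - 0.5702i)
new amp(|1⟩) = (-0.902698i)·a + (0.430274)·b = (0.2718 - 0.4191i)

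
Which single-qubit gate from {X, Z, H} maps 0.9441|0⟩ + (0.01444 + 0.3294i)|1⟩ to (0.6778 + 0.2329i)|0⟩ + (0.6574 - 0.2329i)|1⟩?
H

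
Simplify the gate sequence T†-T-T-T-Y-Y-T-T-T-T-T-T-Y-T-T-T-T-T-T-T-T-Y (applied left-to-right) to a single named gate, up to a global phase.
I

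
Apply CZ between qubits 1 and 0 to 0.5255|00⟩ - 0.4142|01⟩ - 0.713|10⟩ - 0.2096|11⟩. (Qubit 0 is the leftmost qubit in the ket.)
0.5255|00⟩ - 0.4142|01⟩ - 0.713|10⟩ + 0.2096|11⟩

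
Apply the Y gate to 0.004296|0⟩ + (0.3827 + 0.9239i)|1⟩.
(0.9239 - 0.3827i)|0⟩ + 0.004296i|1⟩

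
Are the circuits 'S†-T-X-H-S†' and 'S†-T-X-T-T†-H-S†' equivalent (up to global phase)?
Yes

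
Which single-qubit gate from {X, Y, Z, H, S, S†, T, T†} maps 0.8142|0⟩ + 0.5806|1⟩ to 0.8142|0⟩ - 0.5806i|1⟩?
S†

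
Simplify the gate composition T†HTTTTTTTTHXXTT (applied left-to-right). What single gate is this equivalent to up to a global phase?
T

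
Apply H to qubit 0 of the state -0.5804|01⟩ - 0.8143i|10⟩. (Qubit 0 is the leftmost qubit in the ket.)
-0.5758i|00⟩ - 0.4104|01⟩ + 0.5758i|10⟩ - 0.4104|11⟩

H on qubit 0 mixes each pair of kets that differ only in qubit 0: amplitudes (a, b) of (|…0…⟩, |…1…⟩) become ((a + b)/√2, (a − b)/√2). Kets absent from the input have amplitude 0.
(|00⟩, |10⟩): (a, b) = (0, -0.8143i) → (-0.5758i, 0.5758i)
(|01⟩, |11⟩): (a, b) = (-0.5804, 0) → (-0.4104, -0.4104)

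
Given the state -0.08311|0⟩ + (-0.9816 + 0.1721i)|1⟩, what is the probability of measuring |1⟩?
0.9932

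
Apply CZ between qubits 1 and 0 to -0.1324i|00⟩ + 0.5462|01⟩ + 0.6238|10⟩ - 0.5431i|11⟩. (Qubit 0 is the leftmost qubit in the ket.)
-0.1324i|00⟩ + 0.5462|01⟩ + 0.6238|10⟩ + 0.5431i|11⟩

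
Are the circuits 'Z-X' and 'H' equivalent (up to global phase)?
No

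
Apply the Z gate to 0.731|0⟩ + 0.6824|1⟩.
0.731|0⟩ - 0.6824|1⟩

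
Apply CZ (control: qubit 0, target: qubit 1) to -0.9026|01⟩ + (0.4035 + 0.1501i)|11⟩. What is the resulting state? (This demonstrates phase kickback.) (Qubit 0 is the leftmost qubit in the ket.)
-0.9026|01⟩ + (-0.4035 - 0.1501i)|11⟩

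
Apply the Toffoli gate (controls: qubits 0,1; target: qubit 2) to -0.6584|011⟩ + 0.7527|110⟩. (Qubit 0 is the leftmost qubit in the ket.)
-0.6584|011⟩ + 0.7527|111⟩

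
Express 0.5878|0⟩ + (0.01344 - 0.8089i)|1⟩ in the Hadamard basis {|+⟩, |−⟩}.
(0.4251 - 0.572i)|+⟩ + (0.4061 + 0.572i)|−⟩

With |ψ⟩ = α|0⟩ + β|1⟩, the Hadamard-basis coefficients are ⟨+|ψ⟩ = (α + β)/√2 and ⟨−|ψ⟩ = (α − β)/√2.
Here α = 0.5878, β = (0.01344 - 0.8089i): (α + β)/√2 = (0.4251 - 0.572i), (α − β)/√2 = (0.4061 + 0.572i).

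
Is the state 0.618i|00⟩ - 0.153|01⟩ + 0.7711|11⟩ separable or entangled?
Entangled

Writing the state as a|00⟩ + b|01⟩ + c|10⟩ + d|11⟩, it is a product state iff ad − bc = 0.
Here (a, b, c, d) = (0.618i, -0.153, 0, 0.7711): ad − bc = (0.618i)(0.7711) − (-0.153)(0) = 0.4765i ≠ 0, so the state is entangled.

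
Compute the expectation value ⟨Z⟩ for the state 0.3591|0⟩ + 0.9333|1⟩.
-0.7421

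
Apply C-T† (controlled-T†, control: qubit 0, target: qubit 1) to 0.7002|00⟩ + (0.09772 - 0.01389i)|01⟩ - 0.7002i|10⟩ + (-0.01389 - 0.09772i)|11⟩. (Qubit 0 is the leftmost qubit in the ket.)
0.7002|00⟩ + (0.09772 - 0.01389i)|01⟩ - 0.7002i|10⟩ + (-0.07892 - 0.05928i)|11⟩

C-T† leaves the control-|0⟩ kets |00⟩, |01⟩ unchanged and applies T† to qubit 1 on the control-|1⟩ pair (|10⟩, |11⟩).
T† = [[1, 0], [0, (1/√2 - (1/√2)i)]].
With a = amp(|10⟩) = -0.7002i and b = amp(|11⟩) = (-0.01389 - 0.09772i):
new amp(|10⟩) = (1)·a = -0.7002i
new amp(|11⟩) = (1/√2 - (1/√2)i)·b = (-0.07892 - 0.05928i)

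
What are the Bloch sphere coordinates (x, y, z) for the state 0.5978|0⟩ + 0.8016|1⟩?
(0.9584, 0, -0.2852)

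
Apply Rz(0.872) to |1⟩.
(0.9064 + 0.4223i)|1⟩

Rz(0.872) = [[e^(−iθ/2), 0], [0, e^(iθ/2)]] with e^(±iθ/2) = cos(θ/2) ± i·sin(θ/2); θ = 0.872, cos(θ/2) ≈ 0.906448, sin(θ/2) ≈ 0.422317.
With a = amp(|0⟩) = 0 and b = amp(|1⟩) = 1:
new amp(|0⟩) = (0.906448 - 0.422317i)·a = 0
new amp(|1⟩) = (0.906448 + 0.422317i)·b = (0.9064 + 0.4223i)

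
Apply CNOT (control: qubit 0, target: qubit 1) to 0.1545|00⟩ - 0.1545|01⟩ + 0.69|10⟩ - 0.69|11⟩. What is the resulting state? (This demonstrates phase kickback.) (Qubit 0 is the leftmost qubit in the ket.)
0.1545|00⟩ - 0.1545|01⟩ - 0.69|10⟩ + 0.69|11⟩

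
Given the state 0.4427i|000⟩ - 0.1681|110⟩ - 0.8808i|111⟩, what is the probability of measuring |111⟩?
0.7758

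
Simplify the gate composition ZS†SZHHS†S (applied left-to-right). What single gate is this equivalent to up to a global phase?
I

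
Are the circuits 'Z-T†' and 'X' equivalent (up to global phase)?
No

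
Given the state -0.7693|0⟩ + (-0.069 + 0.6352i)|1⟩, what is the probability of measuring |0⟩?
0.5918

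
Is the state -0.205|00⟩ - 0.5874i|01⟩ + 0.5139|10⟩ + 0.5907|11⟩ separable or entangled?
Entangled

Writing the state as a|00⟩ + b|01⟩ + c|10⟩ + d|11⟩, it is a product state iff ad − bc = 0.
Here (a, b, c, d) = (-0.205, -0.5874i, 0.5139, 0.5907): ad − bc = (-0.205)(0.5907) − (-0.5874i)(0.5139) = (-0.1211 + 0.3019i) ≠ 0, so the state is entangled.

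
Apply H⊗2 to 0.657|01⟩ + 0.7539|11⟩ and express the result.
0.7055|00⟩ - 0.7055|01⟩ - 0.04845|10⟩ + 0.04845|11⟩

H⊗2 gives amp(|y⟩) = (1/2) Σ_x (−1)^(x·y) amp(|x⟩), where x·y is the number of positions in which both x and y have a 1.
|00⟩: (0.657 + 0.7539)/2 = 0.7055
|01⟩: (-0.657 - 0.7539)/2 = -0.7055
|10⟩: (0.657 - 0.7539)/2 = -0.04845
|11⟩: (-0.657 + 0.7539)/2 = 0.04845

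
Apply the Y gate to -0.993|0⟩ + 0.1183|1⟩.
-0.1183i|0⟩ - 0.993i|1⟩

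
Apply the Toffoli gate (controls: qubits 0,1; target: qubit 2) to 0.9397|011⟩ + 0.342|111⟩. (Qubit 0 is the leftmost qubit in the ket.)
0.9397|011⟩ + 0.342|110⟩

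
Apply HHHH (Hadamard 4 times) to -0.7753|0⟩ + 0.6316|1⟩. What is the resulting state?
-0.7753|0⟩ + 0.6316|1⟩

H² = I, so an even number of Hadamards cancels: H^4 = I and the state is unchanged.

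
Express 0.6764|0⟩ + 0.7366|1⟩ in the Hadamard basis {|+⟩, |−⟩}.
0.9991|+⟩ - 0.04257|−⟩

With |ψ⟩ = α|0⟩ + β|1⟩, the Hadamard-basis coefficients are ⟨+|ψ⟩ = (α + β)/√2 and ⟨−|ψ⟩ = (α − β)/√2.
Here α = 0.6764, β = 0.7366: (α + β)/√2 = 0.9991, (α − β)/√2 = -0.04257.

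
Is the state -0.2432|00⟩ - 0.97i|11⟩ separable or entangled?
Entangled

Writing the state as a|00⟩ + b|01⟩ + c|10⟩ + d|11⟩, it is a product state iff ad − bc = 0.
Here (a, b, c, d) = (-0.2432, 0, 0, -0.97i): ad − bc = (-0.2432)(-0.97i) − (0)(0) = 0.2359i ≠ 0, so the state is entangled.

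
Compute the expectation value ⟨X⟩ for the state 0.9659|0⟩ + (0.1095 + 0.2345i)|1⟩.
0.2115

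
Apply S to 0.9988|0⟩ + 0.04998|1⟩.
0.9988|0⟩ + 0.04998i|1⟩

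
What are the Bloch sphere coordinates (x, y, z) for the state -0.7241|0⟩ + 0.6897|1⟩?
(-0.9988, 0, 0.04863)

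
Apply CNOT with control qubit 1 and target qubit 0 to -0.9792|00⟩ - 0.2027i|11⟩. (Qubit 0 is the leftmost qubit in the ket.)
-0.9792|00⟩ - 0.2027i|01⟩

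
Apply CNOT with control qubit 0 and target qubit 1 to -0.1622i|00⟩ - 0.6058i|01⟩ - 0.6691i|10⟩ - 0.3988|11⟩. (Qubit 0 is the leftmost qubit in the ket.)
-0.1622i|00⟩ - 0.6058i|01⟩ - 0.3988|10⟩ - 0.6691i|11⟩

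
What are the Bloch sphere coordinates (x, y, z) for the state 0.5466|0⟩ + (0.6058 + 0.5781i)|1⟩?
(0.6623, 0.632, -0.4024)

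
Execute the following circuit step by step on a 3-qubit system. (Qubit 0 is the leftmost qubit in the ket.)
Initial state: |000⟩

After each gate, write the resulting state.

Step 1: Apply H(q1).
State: 1/√2|000⟩ + 1/√2|010⟩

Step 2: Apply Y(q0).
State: (1/√2)i|100⟩ + (1/√2)i|110⟩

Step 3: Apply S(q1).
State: (1/√2)i|100⟩ - 1/√2|110⟩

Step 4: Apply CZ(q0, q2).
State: (1/√2)i|100⟩ - 1/√2|110⟩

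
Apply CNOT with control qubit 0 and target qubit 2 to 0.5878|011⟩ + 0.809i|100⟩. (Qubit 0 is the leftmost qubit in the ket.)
0.5878|011⟩ + 0.809i|101⟩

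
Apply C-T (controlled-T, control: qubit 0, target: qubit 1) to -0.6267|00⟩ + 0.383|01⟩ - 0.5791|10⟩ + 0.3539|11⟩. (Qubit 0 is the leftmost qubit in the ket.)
-0.6267|00⟩ + 0.383|01⟩ - 0.5791|10⟩ + (0.2502 + 0.2502i)|11⟩

C-T leaves the control-|0⟩ kets |00⟩, |01⟩ unchanged and applies T to qubit 1 on the control-|1⟩ pair (|10⟩, |11⟩).
T = [[1, 0], [0, (1/√2 + (1/√2)i)]].
With a = amp(|10⟩) = -0.5791 and b = amp(|11⟩) = 0.3539:
new amp(|10⟩) = (1)·a = -0.5791
new amp(|11⟩) = (1/√2 + (1/√2)i)·b = (0.2502 + 0.2502i)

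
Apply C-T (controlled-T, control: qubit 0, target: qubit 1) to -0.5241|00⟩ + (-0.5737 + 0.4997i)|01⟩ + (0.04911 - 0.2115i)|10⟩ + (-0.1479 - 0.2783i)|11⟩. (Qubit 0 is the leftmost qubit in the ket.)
-0.5241|00⟩ + (-0.5737 + 0.4997i)|01⟩ + (0.04911 - 0.2115i)|10⟩ + (0.09221 - 0.3014i)|11⟩

C-T leaves the control-|0⟩ kets |00⟩, |01⟩ unchanged and applies T to qubit 1 on the control-|1⟩ pair (|10⟩, |11⟩).
T = [[1, 0], [0, (1/√2 + (1/√2)i)]].
With a = amp(|10⟩) = (0.04911 - 0.2115i) and b = amp(|11⟩) = (-0.1479 - 0.2783i):
new amp(|10⟩) = (1)·a = (0.04911 - 0.2115i)
new amp(|11⟩) = (1/√2 + (1/√2)i)·b = (0.09221 - 0.3014i)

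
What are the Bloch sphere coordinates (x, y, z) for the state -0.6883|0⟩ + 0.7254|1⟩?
(-0.9986, 0, -0.05245)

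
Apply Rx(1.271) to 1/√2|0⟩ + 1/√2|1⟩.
(0.5691 - 0.4197i)|0⟩ + (0.5691 - 0.4197i)|1⟩

Rx(1.271) = [[cos(θ/2), −i·sin(θ/2)], [−i·sin(θ/2), cos(θ/2)]]; θ = 1.271, cos(θ/2) ≈ 0.804775, sin(θ/2) ≈ 0.59358.
With a = amp(|0⟩) = 1/√2 and b = amp(|1⟩) = 1/√2:
new amp(|0⟩) = (0.804775)·a + (-0.59358i)·b = (0.5691 - 0.4197i)
new amp(|1⟩) = (-0.59358i)·a + (0.804775)·b = (0.5691 - 0.4197i)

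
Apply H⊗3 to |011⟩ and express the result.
1/√8|000⟩ - 1/√8|001⟩ - 1/√8|010⟩ + 1/√8|011⟩ + 1/√8|100⟩ - 1/√8|101⟩ - 1/√8|110⟩ + 1/√8|111⟩

H⊗3 gives amp(|y⟩) = (1/2√2) Σ_x (−1)^(x·y) amp(|x⟩), where x·y is the number of positions in which both x and y have a 1.
|000⟩: (1)/(2√2) = 1/√8
|001⟩: (-1)/(2√2) = -1/√8
|010⟩: (-1)/(2√2) = -1/√8
|011⟩: (1)/(2√2) = 1/√8
|100⟩: (1)/(2√2) = 1/√8
|101⟩: (-1)/(2√2) = -1/√8
|110⟩: (-1)/(2√2) = -1/√8
|111⟩: (1)/(2√2) = 1/√8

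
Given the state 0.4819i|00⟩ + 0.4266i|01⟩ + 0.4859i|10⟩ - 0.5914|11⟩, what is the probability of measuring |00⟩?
0.2322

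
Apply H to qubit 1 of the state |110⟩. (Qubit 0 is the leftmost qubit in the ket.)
1/√2|100⟩ - 1/√2|110⟩

H on qubit 1 mixes each pair of kets that differ only in qubit 1: amplitudes (a, b) of (|…0…⟩, |…1…⟩) become ((a + b)/√2, (a − b)/√2). Kets absent from the input have amplitude 0.
(|100⟩, |110⟩): (a, b) = (0, 1) → (1/√2, -1/√2)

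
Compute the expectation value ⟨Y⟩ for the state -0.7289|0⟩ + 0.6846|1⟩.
0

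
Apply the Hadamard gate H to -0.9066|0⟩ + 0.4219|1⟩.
-0.3427|0⟩ - 0.9394|1⟩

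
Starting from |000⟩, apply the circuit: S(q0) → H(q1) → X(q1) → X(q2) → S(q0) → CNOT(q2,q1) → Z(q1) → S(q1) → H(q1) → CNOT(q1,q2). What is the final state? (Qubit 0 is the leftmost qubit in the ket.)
(1/2 - (1/2)i)|001⟩ + (1/2 + (1/2)i)|010⟩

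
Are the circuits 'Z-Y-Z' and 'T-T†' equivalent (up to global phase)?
No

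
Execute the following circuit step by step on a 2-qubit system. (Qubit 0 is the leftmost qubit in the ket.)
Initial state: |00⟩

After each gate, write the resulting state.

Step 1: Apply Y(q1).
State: i|01⟩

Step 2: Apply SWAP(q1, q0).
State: i|10⟩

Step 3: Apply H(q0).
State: (1/√2)i|00⟩ - (1/√2)i|10⟩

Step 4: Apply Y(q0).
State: -1/√2|00⟩ - 1/√2|10⟩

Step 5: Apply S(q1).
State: -1/√2|00⟩ - 1/√2|10⟩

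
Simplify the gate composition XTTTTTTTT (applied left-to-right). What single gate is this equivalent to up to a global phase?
X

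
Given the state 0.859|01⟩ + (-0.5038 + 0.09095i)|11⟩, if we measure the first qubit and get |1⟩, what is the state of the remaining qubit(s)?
(-0.9841 + 0.1777i)|1⟩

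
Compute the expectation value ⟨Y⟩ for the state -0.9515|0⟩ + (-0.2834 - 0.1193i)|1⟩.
0.227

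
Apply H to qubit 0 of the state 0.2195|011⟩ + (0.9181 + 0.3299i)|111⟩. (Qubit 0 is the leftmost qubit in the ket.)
(0.8044 + 0.2333i)|011⟩ + (-0.494 - 0.2333i)|111⟩

H on qubit 0 mixes each pair of kets that differ only in qubit 0: amplitudes (a, b) of (|…0…⟩, |…1…⟩) become ((a + b)/√2, (a − b)/√2). Kets absent from the input have amplitude 0.
(|011⟩, |111⟩): (a, b) = (0.2195, (0.9181 + 0.3299i)) → ((0.8044 + 0.2333i), (-0.494 - 0.2333i))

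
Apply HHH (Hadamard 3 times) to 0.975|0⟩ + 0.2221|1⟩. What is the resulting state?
0.8465|0⟩ + 0.5324|1⟩

H² = I, so H^3 = H: a single Hadamard. With (a, b) = (0.975, 0.2221), H gives ((a + b)/√2, (a − b)/√2) = (0.8465, 0.5324).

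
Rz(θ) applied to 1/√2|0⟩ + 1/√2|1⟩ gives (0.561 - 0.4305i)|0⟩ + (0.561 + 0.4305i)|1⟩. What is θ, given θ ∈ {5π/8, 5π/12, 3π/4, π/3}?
5π/12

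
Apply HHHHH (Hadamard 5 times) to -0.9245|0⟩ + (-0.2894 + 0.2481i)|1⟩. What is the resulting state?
(-0.8584 + 0.1754i)|0⟩ + (-0.4491 - 0.1754i)|1⟩

H² = I, so H^5 = H: a single Hadamard. With (a, b) = (-0.9245, (-0.2894 + 0.2481i)), H gives ((a + b)/√2, (a − b)/√2) = ((-0.8584 + 0.1754i), (-0.4491 - 0.1754i)).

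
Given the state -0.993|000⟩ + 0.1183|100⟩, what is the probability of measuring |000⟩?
0.986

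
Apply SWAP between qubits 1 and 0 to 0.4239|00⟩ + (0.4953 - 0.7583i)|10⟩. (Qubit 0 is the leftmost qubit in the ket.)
0.4239|00⟩ + (0.4953 - 0.7583i)|01⟩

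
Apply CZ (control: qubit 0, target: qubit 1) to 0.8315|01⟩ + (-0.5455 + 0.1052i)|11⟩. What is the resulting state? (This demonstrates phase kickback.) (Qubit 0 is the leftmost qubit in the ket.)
0.8315|01⟩ + (0.5455 - 0.1052i)|11⟩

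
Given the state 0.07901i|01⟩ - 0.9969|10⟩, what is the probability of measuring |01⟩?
0.006243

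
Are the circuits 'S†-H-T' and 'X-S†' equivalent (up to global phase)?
No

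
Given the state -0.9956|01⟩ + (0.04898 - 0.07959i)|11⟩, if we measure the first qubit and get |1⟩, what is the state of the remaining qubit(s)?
(0.5241 - 0.8517i)|1⟩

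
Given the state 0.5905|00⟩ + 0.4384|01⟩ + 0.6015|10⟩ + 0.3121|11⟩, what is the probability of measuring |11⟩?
0.09741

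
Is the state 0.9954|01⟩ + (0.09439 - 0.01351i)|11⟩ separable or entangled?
Separable

Writing the state as a|00⟩ + b|01⟩ + c|10⟩ + d|11⟩, it is a product state iff ad − bc = 0.
Here (a, b, c, d) = (0, 0.9954, 0, (0.09439 - 0.01351i)): ad − bc = (0)(0.09439 - 0.01351i) − (0.9954)(0) = 0, so the state is separable.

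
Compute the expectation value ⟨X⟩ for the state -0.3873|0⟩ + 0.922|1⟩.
-0.7142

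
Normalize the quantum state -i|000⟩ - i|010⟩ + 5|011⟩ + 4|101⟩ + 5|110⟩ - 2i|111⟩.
-0.1179i|000⟩ - 0.1179i|010⟩ + 0.5893|011⟩ + 0.4714|101⟩ + 0.5893|110⟩ - 0.2357i|111⟩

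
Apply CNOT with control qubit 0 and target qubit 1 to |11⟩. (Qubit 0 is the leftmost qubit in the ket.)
|10⟩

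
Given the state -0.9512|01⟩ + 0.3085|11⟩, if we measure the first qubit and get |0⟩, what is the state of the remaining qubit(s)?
-|1⟩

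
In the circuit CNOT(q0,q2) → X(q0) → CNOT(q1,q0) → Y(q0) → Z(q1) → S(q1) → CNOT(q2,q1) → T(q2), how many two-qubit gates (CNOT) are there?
3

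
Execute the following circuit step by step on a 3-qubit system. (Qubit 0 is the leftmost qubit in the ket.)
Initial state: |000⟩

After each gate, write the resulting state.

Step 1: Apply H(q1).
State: 1/√2|000⟩ + 1/√2|010⟩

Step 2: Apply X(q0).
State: 1/√2|100⟩ + 1/√2|110⟩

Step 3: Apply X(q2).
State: 1/√2|101⟩ + 1/√2|111⟩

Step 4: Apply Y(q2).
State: -(1/√2)i|100⟩ - (1/√2)i|110⟩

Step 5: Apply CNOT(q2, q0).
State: -(1/√2)i|100⟩ - (1/√2)i|110⟩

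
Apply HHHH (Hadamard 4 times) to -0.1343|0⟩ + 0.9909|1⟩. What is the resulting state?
-0.1343|0⟩ + 0.9909|1⟩

H² = I, so an even number of Hadamards cancels: H^4 = I and the state is unchanged.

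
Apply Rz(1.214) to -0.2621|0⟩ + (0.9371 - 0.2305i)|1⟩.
(-0.2153 + 0.1495i)|0⟩ + (0.9012 + 0.3452i)|1⟩

Rz(1.214) = [[e^(−iθ/2), 0], [0, e^(iθ/2)]] with e^(±iθ/2) = cos(θ/2) ± i·sin(θ/2); θ = 1.214, cos(θ/2) ≈ 0.821363, sin(θ/2) ≈ 0.570406.
With a = amp(|0⟩) = -0.2621 and b = amp(|1⟩) = (0.9371 - 0.2305i):
new amp(|0⟩) = (0.821363 - 0.570406i)·a = (-0.2153 + 0.1495i)
new amp(|1⟩) = (0.821363 + 0.570406i)·b = (0.9012 + 0.3452i)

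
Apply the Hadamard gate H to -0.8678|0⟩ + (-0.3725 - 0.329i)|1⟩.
(-0.877 - 0.2326i)|0⟩ + (-0.3502 + 0.2326i)|1⟩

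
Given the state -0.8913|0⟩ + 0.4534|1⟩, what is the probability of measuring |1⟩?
0.2056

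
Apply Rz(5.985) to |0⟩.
(-0.9889 - 0.1485i)|0⟩

Rz(5.985) = [[e^(−iθ/2), 0], [0, e^(iθ/2)]] with e^(±iθ/2) = cos(θ/2) ± i·sin(θ/2); θ = 5.985, cos(θ/2) ≈ -0.988906, sin(θ/2) ≈ 0.148541.
With a = amp(|0⟩) = 1 and b = amp(|1⟩) = 0:
new amp(|0⟩) = (-0.988906 - 0.148541i)·a = (-0.9889 - 0.1485i)
new amp(|1⟩) = (-0.988906 + 0.148541i)·b = 0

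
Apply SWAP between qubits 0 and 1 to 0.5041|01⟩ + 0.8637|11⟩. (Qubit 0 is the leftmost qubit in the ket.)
0.5041|10⟩ + 0.8637|11⟩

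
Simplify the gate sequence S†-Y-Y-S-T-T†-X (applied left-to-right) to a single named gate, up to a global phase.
X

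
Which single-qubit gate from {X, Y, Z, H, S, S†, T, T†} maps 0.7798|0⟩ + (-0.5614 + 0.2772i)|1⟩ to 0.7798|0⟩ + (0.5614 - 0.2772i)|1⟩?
Z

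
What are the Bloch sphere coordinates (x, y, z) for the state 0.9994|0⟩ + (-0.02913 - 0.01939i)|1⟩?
(-0.05823, -0.03876, 0.9976)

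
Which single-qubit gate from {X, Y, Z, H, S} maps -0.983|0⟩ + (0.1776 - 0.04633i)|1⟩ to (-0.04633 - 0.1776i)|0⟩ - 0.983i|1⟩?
Y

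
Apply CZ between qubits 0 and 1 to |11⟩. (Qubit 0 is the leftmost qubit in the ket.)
-|11⟩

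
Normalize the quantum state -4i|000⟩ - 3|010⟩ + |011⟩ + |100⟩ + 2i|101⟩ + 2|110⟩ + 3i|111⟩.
-0.603i|000⟩ - 0.4523|010⟩ + 0.1508|011⟩ + 0.1508|100⟩ + 0.3015i|101⟩ + 0.3015|110⟩ + 0.4523i|111⟩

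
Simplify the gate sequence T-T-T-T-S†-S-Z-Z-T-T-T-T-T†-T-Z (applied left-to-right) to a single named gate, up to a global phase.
Z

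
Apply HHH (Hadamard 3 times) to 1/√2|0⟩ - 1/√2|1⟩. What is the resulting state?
|1⟩

H² = I, so H^3 = H: a single Hadamard. With (a, b) = (1/√2, -1/√2), H gives ((a + b)/√2, (a − b)/√2) = (0, 1).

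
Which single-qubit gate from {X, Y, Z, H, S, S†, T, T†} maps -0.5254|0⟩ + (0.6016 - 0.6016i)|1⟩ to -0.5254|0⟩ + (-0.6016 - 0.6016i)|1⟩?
S†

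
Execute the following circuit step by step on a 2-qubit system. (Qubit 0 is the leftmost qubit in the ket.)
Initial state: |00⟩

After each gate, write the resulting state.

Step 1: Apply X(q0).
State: |10⟩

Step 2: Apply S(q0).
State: i|10⟩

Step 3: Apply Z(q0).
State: -i|10⟩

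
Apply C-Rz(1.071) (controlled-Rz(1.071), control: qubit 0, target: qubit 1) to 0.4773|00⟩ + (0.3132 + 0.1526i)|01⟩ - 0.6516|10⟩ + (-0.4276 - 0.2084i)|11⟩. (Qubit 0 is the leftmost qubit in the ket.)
0.4773|00⟩ + (0.3132 + 0.1526i)|01⟩ + (-0.5604 + 0.3325i)|10⟩ + (-0.2614 - 0.3974i)|11⟩

C-Rz(1.071) leaves the control-|0⟩ kets |00⟩, |01⟩ unchanged and applies Rz(1.071) to qubit 1 on the control-|1⟩ pair (|10⟩, |11⟩).
Rz(1.071) = [[e^(−iθ/2), 0], [0, e^(iθ/2)]] with e^(±iθ/2) = cos(θ/2) ± i·sin(θ/2); θ = 1.071, cos(θ/2) ≈ 0.860014, sin(θ/2) ≈ 0.510271.
With a = amp(|10⟩) = -0.6516 and b = amp(|11⟩) = (-0.4276 - 0.2084i):
new amp(|10⟩) = (0.860014 - 0.510271i)·a = (-0.5604 + 0.3325i)
new amp(|11⟩) = (0.860014 + 0.510271i)·b = (-0.2614 - 0.3974i)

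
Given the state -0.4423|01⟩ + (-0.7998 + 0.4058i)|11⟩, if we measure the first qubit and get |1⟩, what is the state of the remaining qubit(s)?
(-0.8918 + 0.4525i)|1⟩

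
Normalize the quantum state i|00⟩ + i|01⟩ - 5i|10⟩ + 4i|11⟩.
0.1525i|00⟩ + 0.1525i|01⟩ - 0.7625i|10⟩ + 0.61i|11⟩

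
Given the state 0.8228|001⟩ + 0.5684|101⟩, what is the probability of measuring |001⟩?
0.677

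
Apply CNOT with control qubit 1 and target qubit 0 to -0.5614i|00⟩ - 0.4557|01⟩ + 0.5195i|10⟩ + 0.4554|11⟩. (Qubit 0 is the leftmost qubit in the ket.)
-0.5614i|00⟩ + 0.4554|01⟩ + 0.5195i|10⟩ - 0.4557|11⟩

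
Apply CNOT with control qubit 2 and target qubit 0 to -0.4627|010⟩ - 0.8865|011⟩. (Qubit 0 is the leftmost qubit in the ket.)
-0.4627|010⟩ - 0.8865|111⟩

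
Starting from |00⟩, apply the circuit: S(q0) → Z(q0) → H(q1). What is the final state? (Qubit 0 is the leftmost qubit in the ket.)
1/√2|00⟩ + 1/√2|01⟩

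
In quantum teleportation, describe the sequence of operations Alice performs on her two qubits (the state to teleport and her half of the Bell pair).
CNOT (state → Bell), then H on state qubit, then measure both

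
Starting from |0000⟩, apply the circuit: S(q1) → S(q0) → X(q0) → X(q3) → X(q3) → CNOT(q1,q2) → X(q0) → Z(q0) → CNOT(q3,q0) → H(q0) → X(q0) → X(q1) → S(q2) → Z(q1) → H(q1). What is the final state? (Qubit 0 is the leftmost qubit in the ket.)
-1/2|0000⟩ + 1/2|0100⟩ - 1/2|1000⟩ + 1/2|1100⟩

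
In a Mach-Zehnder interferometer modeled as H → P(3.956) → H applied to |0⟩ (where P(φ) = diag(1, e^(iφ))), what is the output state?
(0.1569 - 0.3637i)|0⟩ + (0.8431 + 0.3637i)|1⟩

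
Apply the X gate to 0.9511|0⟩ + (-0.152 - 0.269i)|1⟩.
(-0.152 - 0.269i)|0⟩ + 0.9511|1⟩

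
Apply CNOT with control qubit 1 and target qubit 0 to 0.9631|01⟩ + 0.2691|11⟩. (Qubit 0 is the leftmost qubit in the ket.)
0.2691|01⟩ + 0.9631|11⟩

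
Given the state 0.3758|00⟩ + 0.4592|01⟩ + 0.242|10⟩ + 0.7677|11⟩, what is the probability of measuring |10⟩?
0.05856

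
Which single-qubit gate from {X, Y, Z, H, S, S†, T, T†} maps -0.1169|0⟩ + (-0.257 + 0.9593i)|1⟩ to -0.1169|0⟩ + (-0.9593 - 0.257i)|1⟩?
S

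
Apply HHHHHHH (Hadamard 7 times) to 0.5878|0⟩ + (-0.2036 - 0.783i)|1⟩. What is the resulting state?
(0.2717 - 0.5537i)|0⟩ + (0.5596 + 0.5537i)|1⟩

H² = I, so H^7 = H: a single Hadamard. With (a, b) = (0.5878, (-0.2036 - 0.783i)), H gives ((a + b)/√2, (a − b)/√2) = ((0.2717 - 0.5537i), (0.5596 + 0.5537i)).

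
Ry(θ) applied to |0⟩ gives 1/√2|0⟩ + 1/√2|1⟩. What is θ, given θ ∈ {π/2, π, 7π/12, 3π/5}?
π/2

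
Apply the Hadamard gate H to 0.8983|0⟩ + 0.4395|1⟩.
0.946|0⟩ + 0.3244|1⟩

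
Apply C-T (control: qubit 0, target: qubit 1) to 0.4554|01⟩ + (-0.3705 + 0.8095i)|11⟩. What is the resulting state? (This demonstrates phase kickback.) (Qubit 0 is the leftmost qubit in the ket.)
0.4554|01⟩ + (-0.8344 + 0.3104i)|11⟩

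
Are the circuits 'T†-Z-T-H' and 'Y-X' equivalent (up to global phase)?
No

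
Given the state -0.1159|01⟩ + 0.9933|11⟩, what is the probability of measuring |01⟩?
0.01343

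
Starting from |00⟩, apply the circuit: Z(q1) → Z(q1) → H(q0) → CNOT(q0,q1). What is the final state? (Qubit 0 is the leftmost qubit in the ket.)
1/√2|00⟩ + 1/√2|11⟩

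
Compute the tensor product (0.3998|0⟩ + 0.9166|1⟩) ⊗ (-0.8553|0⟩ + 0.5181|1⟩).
-0.3419|00⟩ + 0.2071|01⟩ - 0.784|10⟩ + 0.4749|11⟩

amp(|b₁b₂…⟩) = product of the factor amplitudes for bits b₁, b₂, …; only kets whose every factor amplitude is nonzero survive.
|00⟩: (0.3998)(-0.8553) = -0.3419
|01⟩: (0.3998)(0.5181) = 0.2071
|10⟩: (0.9166)(-0.8553) = -0.784
|11⟩: (0.9166)(0.5181) = 0.4749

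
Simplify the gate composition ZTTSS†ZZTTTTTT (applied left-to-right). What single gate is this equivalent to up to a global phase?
Z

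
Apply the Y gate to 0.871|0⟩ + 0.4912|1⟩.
-0.4912i|0⟩ + 0.871i|1⟩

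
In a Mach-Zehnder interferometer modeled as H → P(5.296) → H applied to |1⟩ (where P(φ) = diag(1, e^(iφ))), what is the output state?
(0.2245 + 0.4172i)|0⟩ + (0.7755 - 0.4172i)|1⟩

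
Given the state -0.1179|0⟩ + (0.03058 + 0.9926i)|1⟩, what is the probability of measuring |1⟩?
0.9862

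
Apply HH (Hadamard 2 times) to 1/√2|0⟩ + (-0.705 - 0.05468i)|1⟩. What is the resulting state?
1/√2|0⟩ + (-0.705 - 0.05468i)|1⟩

H² = I, so an even number of Hadamards cancels: H^2 = I and the state is unchanged.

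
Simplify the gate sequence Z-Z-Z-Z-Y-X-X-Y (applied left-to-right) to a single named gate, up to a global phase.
I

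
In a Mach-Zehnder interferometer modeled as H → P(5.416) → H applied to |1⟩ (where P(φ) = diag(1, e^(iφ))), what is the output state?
(0.1765 + 0.3813i)|0⟩ + (0.8235 - 0.3813i)|1⟩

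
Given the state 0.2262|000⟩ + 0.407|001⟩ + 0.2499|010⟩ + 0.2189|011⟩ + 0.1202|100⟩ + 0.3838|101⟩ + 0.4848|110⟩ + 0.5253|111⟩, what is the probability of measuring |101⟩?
0.1473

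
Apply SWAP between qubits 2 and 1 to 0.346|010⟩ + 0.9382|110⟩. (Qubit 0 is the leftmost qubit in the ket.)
0.346|001⟩ + 0.9382|101⟩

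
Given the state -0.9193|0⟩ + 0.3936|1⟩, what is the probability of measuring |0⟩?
0.8451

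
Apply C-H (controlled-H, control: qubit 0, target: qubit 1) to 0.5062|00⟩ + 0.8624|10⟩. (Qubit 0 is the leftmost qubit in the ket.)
0.5062|00⟩ + 0.6098|10⟩ + 0.6098|11⟩

C-H leaves the control-|0⟩ kets |00⟩, |01⟩ unchanged and applies H to qubit 1 on the control-|1⟩ pair (|10⟩, |11⟩).
H = [[1/√2, 1/√2], [1/√2, -1/√2]].
With a = amp(|10⟩) = 0.8624 and b = amp(|11⟩) = 0:
new amp(|10⟩) = (1/√2)·a + (1/√2)·b = 0.6098
new amp(|11⟩) = (1/√2)·a + (-1/√2)·b = 0.6098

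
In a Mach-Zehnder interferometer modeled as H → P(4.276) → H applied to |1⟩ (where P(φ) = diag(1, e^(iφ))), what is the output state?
(0.7113 + 0.4531i)|0⟩ + (0.2887 - 0.4531i)|1⟩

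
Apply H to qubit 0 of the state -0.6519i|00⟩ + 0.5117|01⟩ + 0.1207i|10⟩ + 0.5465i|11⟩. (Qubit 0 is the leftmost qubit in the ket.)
-0.3756i|00⟩ + (0.3618 + 0.3864i)|01⟩ - 0.5463i|10⟩ + (0.3618 - 0.3864i)|11⟩

H on qubit 0 mixes each pair of kets that differ only in qubit 0: amplitudes (a, b) of (|…0…⟩, |…1…⟩) become ((a + b)/√2, (a − b)/√2). Kets absent from the input have amplitude 0.
(|00⟩, |10⟩): (a, b) = (-0.6519i, 0.1207i) → (-0.3756i, -0.5463i)
(|01⟩, |11⟩): (a, b) = (0.5117, 0.5465i) → ((0.3618 + 0.3864i), (0.3618 - 0.3864i))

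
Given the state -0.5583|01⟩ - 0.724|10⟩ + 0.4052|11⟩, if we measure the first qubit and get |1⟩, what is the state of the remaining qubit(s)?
-0.8726|0⟩ + 0.4884|1⟩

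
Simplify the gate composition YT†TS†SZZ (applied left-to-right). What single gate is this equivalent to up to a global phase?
Y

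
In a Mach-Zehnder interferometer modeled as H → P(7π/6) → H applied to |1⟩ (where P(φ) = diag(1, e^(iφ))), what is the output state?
(0.933 + 0.25i)|0⟩ + (0.06699 - 0.25i)|1⟩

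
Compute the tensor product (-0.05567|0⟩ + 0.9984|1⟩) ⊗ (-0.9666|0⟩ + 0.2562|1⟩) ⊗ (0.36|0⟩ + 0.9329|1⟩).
0.01937|000⟩ + 0.0502|001⟩ - 0.005135|010⟩ - 0.01331|011⟩ - 0.3474|100⟩ - 0.9003|101⟩ + 0.09208|110⟩ + 0.2386|111⟩

amp(|b₁b₂…⟩) = product of the factor amplitudes for bits b₁, b₂, …; only kets whose every factor amplitude is nonzero survive.
|000⟩: (-0.05567)(-0.9666)(0.36) = 0.01937
|001⟩: (-0.05567)(-0.9666)(0.9329) = 0.0502
|010⟩: (-0.05567)(0.2562)(0.36) = -0.005135
|011⟩: (-0.05567)(0.2562)(0.9329) = -0.01331
|100⟩: (0.9984)(-0.9666)(0.36) = -0.3474
|101⟩: (0.9984)(-0.9666)(0.9329) = -0.9003
|110⟩: (0.9984)(0.2562)(0.36) = 0.09208
|111⟩: (0.9984)(0.2562)(0.9329) = 0.2386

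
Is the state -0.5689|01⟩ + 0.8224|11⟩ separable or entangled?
Separable

Writing the state as a|00⟩ + b|01⟩ + c|10⟩ + d|11⟩, it is a product state iff ad − bc = 0.
Here (a, b, c, d) = (0, -0.5689, 0, 0.8224): ad − bc = (0)(0.8224) − (-0.5689)(0) = 0, so the state is separable.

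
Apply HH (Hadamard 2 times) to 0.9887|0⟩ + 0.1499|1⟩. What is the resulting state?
0.9887|0⟩ + 0.1499|1⟩

H² = I, so an even number of Hadamards cancels: H^2 = I and the state is unchanged.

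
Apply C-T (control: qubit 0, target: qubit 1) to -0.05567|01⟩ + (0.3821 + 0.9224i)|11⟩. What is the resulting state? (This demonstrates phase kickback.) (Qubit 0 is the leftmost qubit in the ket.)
-0.05567|01⟩ + (-0.382 + 0.9224i)|11⟩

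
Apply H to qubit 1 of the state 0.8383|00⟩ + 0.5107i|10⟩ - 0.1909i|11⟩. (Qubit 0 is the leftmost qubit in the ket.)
0.5928|00⟩ + 0.5928|01⟩ + 0.2261i|10⟩ + 0.4961i|11⟩

H on qubit 1 mixes each pair of kets that differ only in qubit 1: amplitudes (a, b) of (|…0…⟩, |…1…⟩) become ((a + b)/√2, (a − b)/√2). Kets absent from the input have amplitude 0.
(|00⟩, |01⟩): (a, b) = (0.8383, 0) → (0.5928, 0.5928)
(|10⟩, |11⟩): (a, b) = (0.5107i, -0.1909i) → (0.2261i, 0.4961i)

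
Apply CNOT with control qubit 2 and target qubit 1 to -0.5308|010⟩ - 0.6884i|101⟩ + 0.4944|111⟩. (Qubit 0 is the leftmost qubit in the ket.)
-0.5308|010⟩ + 0.4944|101⟩ - 0.6884i|111⟩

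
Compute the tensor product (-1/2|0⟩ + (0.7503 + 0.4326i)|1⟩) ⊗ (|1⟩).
-1/2|01⟩ + (0.7503 + 0.4326i)|11⟩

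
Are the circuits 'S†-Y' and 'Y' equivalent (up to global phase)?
No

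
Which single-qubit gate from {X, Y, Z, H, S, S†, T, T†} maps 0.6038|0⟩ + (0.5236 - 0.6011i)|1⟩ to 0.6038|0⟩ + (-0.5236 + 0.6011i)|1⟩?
Z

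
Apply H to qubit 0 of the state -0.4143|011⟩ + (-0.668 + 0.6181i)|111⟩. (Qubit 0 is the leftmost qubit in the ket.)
(-0.7653 + 0.4371i)|011⟩ + (0.1794 - 0.4371i)|111⟩

H on qubit 0 mixes each pair of kets that differ only in qubit 0: amplitudes (a, b) of (|…0…⟩, |…1…⟩) become ((a + b)/√2, (a − b)/√2). Kets absent from the input have amplitude 0.
(|011⟩, |111⟩): (a, b) = (-0.4143, (-0.668 + 0.6181i)) → ((-0.7653 + 0.4371i), (0.1794 - 0.4371i))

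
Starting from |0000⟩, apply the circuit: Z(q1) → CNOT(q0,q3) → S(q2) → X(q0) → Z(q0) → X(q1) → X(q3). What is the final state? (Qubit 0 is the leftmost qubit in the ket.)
-|1101⟩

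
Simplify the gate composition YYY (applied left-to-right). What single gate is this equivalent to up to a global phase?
Y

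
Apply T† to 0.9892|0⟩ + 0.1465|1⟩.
0.9892|0⟩ + (0.1036 - 0.1036i)|1⟩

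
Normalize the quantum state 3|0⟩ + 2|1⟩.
0.8321|0⟩ + 0.5547|1⟩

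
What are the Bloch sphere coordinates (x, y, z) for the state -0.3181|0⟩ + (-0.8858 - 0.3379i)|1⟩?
(0.5635, 0.215, -0.7976)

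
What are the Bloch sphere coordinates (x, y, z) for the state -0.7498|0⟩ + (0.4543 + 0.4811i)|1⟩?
(-0.6813, -0.7215, 0.1244)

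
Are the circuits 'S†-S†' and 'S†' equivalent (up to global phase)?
No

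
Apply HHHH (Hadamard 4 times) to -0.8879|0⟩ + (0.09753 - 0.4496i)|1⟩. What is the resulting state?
-0.8879|0⟩ + (0.09753 - 0.4496i)|1⟩

H² = I, so an even number of Hadamards cancels: H^4 = I and the state is unchanged.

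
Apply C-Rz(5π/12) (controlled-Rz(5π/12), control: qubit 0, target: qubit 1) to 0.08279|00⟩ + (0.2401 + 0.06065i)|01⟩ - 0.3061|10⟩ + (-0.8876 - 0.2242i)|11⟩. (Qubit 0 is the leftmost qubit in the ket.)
0.08279|00⟩ + (0.2401 + 0.06065i)|01⟩ + (-0.2428 + 0.1863i)|10⟩ + (-0.5677 - 0.7182i)|11⟩

C-Rz(5π/12) leaves the control-|0⟩ kets |00⟩, |01⟩ unchanged and applies Rz(5π/12) to qubit 1 on the control-|1⟩ pair (|10⟩, |11⟩).
Rz(5π/12) = [[e^(−iθ/2), 0], [0, e^(iθ/2)]] with e^(±iθ/2) = cos(θ/2) ± i·sin(θ/2); θ = 5π/12, cos(θ/2) ≈ 0.793353, sin(θ/2) ≈ 0.608761.
With a = amp(|10⟩) = -0.3061 and b = amp(|11⟩) = (-0.8876 - 0.2242i):
new amp(|10⟩) = (0.793353 - 0.608761i)·a = (-0.2428 + 0.1863i)
new amp(|11⟩) = (0.793353 + 0.608761i)·b = (-0.5677 - 0.7182i)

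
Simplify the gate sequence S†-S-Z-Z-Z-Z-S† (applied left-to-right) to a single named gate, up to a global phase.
S†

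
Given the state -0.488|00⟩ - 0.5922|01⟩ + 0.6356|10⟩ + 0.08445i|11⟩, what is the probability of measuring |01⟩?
0.3507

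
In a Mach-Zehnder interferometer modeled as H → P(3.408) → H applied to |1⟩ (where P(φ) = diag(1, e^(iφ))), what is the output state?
(0.9824 + 0.1316i)|0⟩ + (0.01764 - 0.1316i)|1⟩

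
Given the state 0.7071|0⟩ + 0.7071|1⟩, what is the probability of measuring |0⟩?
0.5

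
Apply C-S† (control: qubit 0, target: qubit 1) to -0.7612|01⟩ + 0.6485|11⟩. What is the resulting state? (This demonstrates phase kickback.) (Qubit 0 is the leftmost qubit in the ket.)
-0.7612|01⟩ - 0.6485i|11⟩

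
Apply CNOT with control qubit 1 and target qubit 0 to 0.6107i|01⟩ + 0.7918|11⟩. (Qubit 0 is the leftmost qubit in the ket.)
0.7918|01⟩ + 0.6107i|11⟩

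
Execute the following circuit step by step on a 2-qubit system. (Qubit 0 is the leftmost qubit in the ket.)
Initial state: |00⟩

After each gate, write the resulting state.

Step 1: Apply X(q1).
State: |01⟩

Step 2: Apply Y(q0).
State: i|11⟩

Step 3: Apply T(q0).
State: (-1/√2 + (1/√2)i)|11⟩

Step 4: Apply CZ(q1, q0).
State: (1/√2 - (1/√2)i)|11⟩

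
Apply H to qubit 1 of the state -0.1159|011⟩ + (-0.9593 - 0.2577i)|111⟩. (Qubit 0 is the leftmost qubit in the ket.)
-0.08195|001⟩ + 0.08195|011⟩ + (-0.6783 - 0.1822i)|101⟩ + (0.6783 + 0.1822i)|111⟩

H on qubit 1 mixes each pair of kets that differ only in qubit 1: amplitudes (a, b) of (|…0…⟩, |…1…⟩) become ((a + b)/√2, (a − b)/√2). Kets absent from the input have amplitude 0.
(|001⟩, |011⟩): (a, b) = (0, -0.1159) → (-0.08195, 0.08195)
(|101⟩, |111⟩): (a, b) = (0, (-0.9593 - 0.2577i)) → ((-0.6783 - 0.1822i), (0.6783 + 0.1822i))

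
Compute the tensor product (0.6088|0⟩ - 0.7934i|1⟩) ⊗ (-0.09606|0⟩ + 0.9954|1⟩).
-0.05848|00⟩ + 0.606|01⟩ + 0.07621i|10⟩ - 0.7898i|11⟩

amp(|b₁b₂…⟩) = product of the factor amplitudes for bits b₁, b₂, …; only kets whose every factor amplitude is nonzero survive.
|00⟩: (0.6088)(-0.09606) = -0.05848
|01⟩: (0.6088)(0.9954) = 0.606
|10⟩: (-0.7934i)(-0.09606) = 0.07621i
|11⟩: (-0.7934i)(0.9954) = -0.7898i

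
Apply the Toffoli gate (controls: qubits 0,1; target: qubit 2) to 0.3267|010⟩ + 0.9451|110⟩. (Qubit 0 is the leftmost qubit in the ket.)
0.3267|010⟩ + 0.9451|111⟩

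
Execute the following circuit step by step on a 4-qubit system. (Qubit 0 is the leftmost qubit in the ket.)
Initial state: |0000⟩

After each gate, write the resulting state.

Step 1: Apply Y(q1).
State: i|0100⟩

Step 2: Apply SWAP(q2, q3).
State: i|0100⟩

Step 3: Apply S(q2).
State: i|0100⟩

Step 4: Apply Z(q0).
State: i|0100⟩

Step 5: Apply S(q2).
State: i|0100⟩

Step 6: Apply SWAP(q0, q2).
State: i|0100⟩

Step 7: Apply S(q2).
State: i|0100⟩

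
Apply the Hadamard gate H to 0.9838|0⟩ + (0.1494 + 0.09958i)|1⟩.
(0.8013 + 0.07041i)|0⟩ + (0.59 - 0.07041i)|1⟩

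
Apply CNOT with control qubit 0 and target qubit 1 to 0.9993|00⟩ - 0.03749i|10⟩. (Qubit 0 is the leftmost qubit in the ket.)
0.9993|00⟩ - 0.03749i|11⟩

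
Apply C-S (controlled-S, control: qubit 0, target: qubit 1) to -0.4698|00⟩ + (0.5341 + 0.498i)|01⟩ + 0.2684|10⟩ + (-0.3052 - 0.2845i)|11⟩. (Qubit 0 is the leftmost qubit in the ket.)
-0.4698|00⟩ + (0.5341 + 0.498i)|01⟩ + 0.2684|10⟩ + (0.2845 - 0.3052i)|11⟩

C-S leaves the control-|0⟩ kets |00⟩, |01⟩ unchanged and applies S to qubit 1 on the control-|1⟩ pair (|10⟩, |11⟩).
S = [[1, 0], [0, i]].
With a = amp(|10⟩) = 0.2684 and b = amp(|11⟩) = (-0.3052 - 0.2845i):
new amp(|10⟩) = (1)·a = 0.2684
new amp(|11⟩) = (i)·b = (0.2845 - 0.3052i)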